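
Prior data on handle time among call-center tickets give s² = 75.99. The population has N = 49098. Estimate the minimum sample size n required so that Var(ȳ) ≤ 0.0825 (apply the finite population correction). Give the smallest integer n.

Without fpc, n₀ = s²/D = 75.99/0.0825 = 921.0909.
With fpc, (1 − n/N)·s²/n ≤ D requires n ≥ n₀/(1 + n₀/N) = 921.0909/(1 + 921.0909/49098) = 904.1292.
Rounding up, n = 905.

905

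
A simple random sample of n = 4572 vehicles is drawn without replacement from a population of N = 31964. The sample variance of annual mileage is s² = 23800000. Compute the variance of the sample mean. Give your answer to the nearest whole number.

4461

Under SRS without replacement, Var(ȳ) = (1 − f)·s²/n with f = n/N = 4572/31964 = 0.14303592.
Var(ȳ) = (1 − 0.14303592)·23800000/4572 = 0.85696408·5205.5993 = 4461.0116.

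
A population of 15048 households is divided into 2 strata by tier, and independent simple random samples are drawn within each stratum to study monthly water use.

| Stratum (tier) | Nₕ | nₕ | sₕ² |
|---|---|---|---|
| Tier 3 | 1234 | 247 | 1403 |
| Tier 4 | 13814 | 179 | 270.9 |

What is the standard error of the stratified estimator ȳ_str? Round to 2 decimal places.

Var(ȳ_str) = Σₕ Wₕ²(1 − fₕ)sₕ²/nₕ with Wₕ = Nₕ/N, N = 15048.
Tier 3: Wₕ = 0.08200425; term = 0.08200425²·(1 − 0.20016207)·1403/247 = 0.030551706.
Tier 4: Wₕ = 0.91799575; term = 0.91799575²·(1 − 0.01295787)·270.9/179 = 1.2588472.
Sum = 1.2893989.
SE = √(1.2893989) = 1.14.

1.14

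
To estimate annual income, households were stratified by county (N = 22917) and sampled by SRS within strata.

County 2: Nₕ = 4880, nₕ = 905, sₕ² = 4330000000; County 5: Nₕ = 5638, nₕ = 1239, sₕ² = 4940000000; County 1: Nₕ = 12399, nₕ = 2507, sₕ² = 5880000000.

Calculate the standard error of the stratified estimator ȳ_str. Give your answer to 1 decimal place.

Var(ȳ_str) = Σₕ Wₕ²(1 − fₕ)sₕ²/nₕ with Wₕ = Nₕ/N, N = 22917.
County 2: Wₕ = 0.21294236; term = 0.21294236²·(1 − 0.18545082)·4330000000/905 = 176717.98.
County 5: Wₕ = 0.24601824; term = 0.24601824²·(1 − 0.21975878)·4940000000/1239 = 188286.48.
County 1: Wₕ = 0.54103940; term = 0.54103940²·(1 − 0.20219373)·5880000000/2507 = 547744.76.
Sum = 912749.22.
SE = √(912749.22) = 955.4.

955.4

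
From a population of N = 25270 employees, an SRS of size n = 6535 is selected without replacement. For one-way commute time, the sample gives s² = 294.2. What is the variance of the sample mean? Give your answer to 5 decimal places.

Under SRS without replacement, Var(ȳ) = (1 − f)·s²/n with f = n/N = 6535/25270 = 0.25860704.
Var(ȳ) = (1 − 0.25860704)·294.2/6535 = 0.74139296·0.045019128 = 0.033376864.

0.03338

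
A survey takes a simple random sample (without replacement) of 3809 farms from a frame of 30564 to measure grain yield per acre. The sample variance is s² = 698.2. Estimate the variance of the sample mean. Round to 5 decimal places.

0.16046

Under SRS without replacement, Var(ȳ) = (1 − f)·s²/n with f = n/N = 3809/30564 = 0.12462374.
Var(ȳ) = (1 − 0.12462374)·698.2/3809 = 0.87537626·0.1833027 = 0.16045884.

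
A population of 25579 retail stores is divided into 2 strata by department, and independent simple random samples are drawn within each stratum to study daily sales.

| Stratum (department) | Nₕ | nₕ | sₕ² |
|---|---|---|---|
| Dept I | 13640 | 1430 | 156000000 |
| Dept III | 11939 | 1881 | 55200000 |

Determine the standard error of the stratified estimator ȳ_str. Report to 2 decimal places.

182.08

Var(ȳ_str) = Σₕ Wₕ²(1 − fₕ)sₕ²/nₕ with Wₕ = Nₕ/N, N = 25579.
Dept I: Wₕ = 0.53324993; term = 0.53324993²·(1 − 0.10483871)·156000000/1430 = 27768.439.
Dept III: Wₕ = 0.46675007; term = 0.46675007²·(1 − 0.15755088)·55200000/1881 = 5385.9553.
Sum = 33154.394.
SE = √(33154.394) = 182.08.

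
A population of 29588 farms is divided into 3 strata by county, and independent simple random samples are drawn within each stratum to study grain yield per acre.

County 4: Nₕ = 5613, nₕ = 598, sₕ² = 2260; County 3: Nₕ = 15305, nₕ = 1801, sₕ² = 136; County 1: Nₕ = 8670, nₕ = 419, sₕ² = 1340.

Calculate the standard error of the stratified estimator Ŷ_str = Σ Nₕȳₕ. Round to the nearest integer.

Var(Ŷ_str) = Σₕ Nₕ²(1 − fₕ)sₕ²/nₕ.
County 4: 5613²·(1 − 598/5613)·2260/598 = 1.0638325 × 10^8.
County 3: 15305²·(1 − 1801/15305)·136/1801 = 1.5607055 × 10^7.
County 1: 8670²·(1 − 419/8670)·1340/419 = 2.2877916 × 10^8.
Sum = 3.5076947 × 10^8.
SE = √(3.5076947 × 10^8) = 18729.

18729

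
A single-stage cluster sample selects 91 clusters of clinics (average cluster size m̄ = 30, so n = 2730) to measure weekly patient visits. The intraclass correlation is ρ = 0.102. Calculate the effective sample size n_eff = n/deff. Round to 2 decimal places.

689.74

deff = 1 + (30 − 1)·0.102 = 1 + 2.958 = 3.958.
n_eff = 2730 / 3.958 = 689.74.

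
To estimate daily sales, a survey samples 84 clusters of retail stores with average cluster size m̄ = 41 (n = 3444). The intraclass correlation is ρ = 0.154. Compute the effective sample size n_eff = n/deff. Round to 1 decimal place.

deff = 1 + (41 − 1)·0.154 = 1 + 6.16 = 7.16.
n_eff = 3444 / 7.16 = 481.0.

481.0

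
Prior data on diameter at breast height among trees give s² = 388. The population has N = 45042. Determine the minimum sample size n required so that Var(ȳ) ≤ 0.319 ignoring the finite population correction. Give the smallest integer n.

Without fpc, n₀ = s²/D = 388/0.319 = 1216.3009.
Rounding up, n = 1217.

1217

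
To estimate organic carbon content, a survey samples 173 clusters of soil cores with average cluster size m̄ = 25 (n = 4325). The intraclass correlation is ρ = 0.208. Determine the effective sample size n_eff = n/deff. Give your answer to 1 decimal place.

721.8

deff = 1 + (25 − 1)·0.208 = 1 + 4.992 = 5.992.
n_eff = 4325 / 5.992 = 721.8.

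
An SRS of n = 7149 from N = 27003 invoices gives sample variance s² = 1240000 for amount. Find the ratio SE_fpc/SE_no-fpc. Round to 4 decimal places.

0.8575

f = n/N = 7149/27003 = 0.26474836.
SE_no-fpc = √(s²/n) = 13.170073; SE_fpc = √((1−f)s²/n) = 11.292919.
Ratio = √(1−f) = 0.85746816.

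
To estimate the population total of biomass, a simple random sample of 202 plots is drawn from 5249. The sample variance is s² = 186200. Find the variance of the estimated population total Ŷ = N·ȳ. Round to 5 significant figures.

Var(Ŷ) = N²·Var(ȳ) = N²·(1 − n/N)·s²/n.
f = 202/5249 = 0.03848352; Var(ȳ) = 0.96151648·186200/202 = 886.30875.
Var(Ŷ) = 5249² · 886.30875 = 2.441958 × 10^10.

2.4420 × 10^10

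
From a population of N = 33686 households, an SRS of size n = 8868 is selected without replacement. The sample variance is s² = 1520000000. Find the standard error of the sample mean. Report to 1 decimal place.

Under SRS without replacement, Var(ȳ) = (1 − f)·s²/n with f = n/N = 8868/33686 = 0.26325476.
Var(ȳ) = (1 − 0.26325476)·1520000000/8868 = 0.73674524·171402.8 = 126280.19.
SE(ȳ) = √(126280.19) = 355.4.

355.4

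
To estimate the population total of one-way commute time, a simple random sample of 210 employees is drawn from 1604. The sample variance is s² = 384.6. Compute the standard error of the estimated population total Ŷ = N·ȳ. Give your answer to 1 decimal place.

Var(Ŷ) = N²·Var(ȳ) = N²·(1 − n/N)·s²/n.
f = 210/1604 = 0.13092269; Var(ȳ) = 0.86907731·384.6/210 = 1.591653.
Var(Ŷ) = 1604² · 1.591653 = 4.0950303 × 10^6.
SE(Ŷ) = √(4.0950303 × 10^6) = 2023.6.

2023.6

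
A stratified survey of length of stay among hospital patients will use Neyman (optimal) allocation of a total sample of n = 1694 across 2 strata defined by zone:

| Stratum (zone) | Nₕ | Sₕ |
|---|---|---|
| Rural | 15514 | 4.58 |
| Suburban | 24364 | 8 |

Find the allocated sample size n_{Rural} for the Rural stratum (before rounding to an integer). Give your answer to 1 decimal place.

452.6

Neyman allocation: nₕ = n·NₕSₕ / Σⱼ NⱼSⱼ.
Σ NⱼSⱼ = 15514·4.58 + 24364·8 = 265966.12.
n_{Rural} = 1694·15514·4.58 / 265966.12 = 452.6.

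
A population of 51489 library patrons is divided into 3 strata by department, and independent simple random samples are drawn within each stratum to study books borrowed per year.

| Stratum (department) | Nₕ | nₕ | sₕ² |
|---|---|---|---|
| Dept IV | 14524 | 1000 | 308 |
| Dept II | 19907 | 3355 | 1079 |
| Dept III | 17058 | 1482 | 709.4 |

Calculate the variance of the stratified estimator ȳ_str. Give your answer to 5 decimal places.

0.11077

Var(ȳ_str) = Σₕ Wₕ²(1 − fₕ)sₕ²/nₕ with Wₕ = Nₕ/N, N = 51489.
Dept IV: Wₕ = 0.28207967; term = 0.28207967²·(1 − 0.06885156)·308/1000 = 0.022819872.
Dept II: Wₕ = 0.38662627; term = 0.38662627²·(1 − 0.16853368)·1079/3355 = 0.039972039.
Dept III: Wₕ = 0.33129406; term = 0.33129406²·(1 − 0.08688006)·709.4/1482 = 0.047973137.
Sum = 0.11076505.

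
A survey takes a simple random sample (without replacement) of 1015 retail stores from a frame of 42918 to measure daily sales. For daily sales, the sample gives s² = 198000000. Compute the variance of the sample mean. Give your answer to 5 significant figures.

Under SRS without replacement, Var(ȳ) = (1 − f)·s²/n with f = n/N = 1015/42918 = 0.02364975.
Var(ȳ) = (1 − 0.02364975)·198000000/1015 = 0.97635025·195073.89 = 190460.44.

190460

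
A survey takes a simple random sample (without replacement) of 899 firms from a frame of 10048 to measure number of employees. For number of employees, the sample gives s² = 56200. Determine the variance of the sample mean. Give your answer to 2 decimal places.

56.92

Under SRS without replacement, Var(ȳ) = (1 − f)·s²/n with f = n/N = 899/10048 = 0.08947054.
Var(ȳ) = (1 − 0.08947054)·56200/899 = 0.91052946·62.513904 = 56.920751.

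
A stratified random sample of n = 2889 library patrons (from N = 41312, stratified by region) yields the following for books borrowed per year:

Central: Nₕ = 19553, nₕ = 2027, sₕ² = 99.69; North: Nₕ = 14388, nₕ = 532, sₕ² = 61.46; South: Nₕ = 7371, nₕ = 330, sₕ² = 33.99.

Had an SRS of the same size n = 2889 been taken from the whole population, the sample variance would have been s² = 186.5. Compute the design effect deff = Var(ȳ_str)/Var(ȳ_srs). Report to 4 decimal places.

Var(ȳ_str) = Σ Wₕ²(1−fₕ)sₕ²/nₕ with Wₕ = Nₕ/41312:
  Central: (19553/41312)²·(1−2027/19553)·99.69/2027 = 0.0098751025
  North: (14388/41312)²·(1−532/14388)·61.46/532 = 0.01349481
  South: (7371/41312)²·(1−330/7371)·33.99/330 = 0.0031321715
  → Var(ȳ_str) = 0.026502084.
Var(ȳ_srs) = (1 − 2889/41312)·186.5/2889 = 0.060040783.
deff = 0.026502084 / 0.060040783 = 0.4414.

0.4414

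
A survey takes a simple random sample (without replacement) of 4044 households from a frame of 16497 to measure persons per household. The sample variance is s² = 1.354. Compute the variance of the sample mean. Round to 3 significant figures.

2.53 × 10^-4

Under SRS without replacement, Var(ȳ) = (1 − f)·s²/n with f = n/N = 4044/16497 = 0.24513548.
Var(ȳ) = (1 − 0.24513548)·1.354/4044 = 0.75486452·3.3481701 × 10^-4 = 2.5274148 × 10^-4.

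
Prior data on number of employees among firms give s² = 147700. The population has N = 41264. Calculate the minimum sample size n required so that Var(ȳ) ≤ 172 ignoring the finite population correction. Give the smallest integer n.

Without fpc, n₀ = s²/D = 147700/172 = 858.7209.
Rounding up, n = 859.

859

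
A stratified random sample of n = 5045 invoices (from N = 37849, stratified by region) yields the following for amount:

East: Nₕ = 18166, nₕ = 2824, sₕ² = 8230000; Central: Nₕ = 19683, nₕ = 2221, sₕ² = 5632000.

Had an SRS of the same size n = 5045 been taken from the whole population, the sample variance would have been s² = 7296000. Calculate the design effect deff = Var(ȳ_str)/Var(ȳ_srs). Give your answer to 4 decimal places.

Var(ȳ_str) = Σ Wₕ²(1−fₕ)sₕ²/nₕ with Wₕ = Nₕ/37849:
  East: (18166/37849)²·(1−2824/18166)·8230000/2824 = 566.97983
  Central: (19683/37849)²·(1−2221/19683)·5632000/2221 = 608.40188
  → Var(ȳ_str) = 1175.3817.
Var(ȳ_srs) = (1 − 5045/37849)·7296000/5045 = 1253.4183.
deff = 1175.3817 / 1253.4183 = 0.9377.

0.9377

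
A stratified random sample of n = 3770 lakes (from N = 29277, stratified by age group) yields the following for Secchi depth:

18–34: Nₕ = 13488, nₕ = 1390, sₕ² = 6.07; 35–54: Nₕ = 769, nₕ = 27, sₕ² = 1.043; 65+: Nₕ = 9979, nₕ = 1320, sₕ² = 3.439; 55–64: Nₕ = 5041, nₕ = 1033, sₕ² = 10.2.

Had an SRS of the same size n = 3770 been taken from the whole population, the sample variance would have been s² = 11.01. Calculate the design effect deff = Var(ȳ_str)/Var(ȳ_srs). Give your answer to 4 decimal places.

Var(ȳ_str) = Σ Wₕ²(1−fₕ)sₕ²/nₕ with Wₕ = Nₕ/29277:
  18–34: (13488/29277)²·(1−1390/13488)·6.07/1390 = 8.3134614 × 10^-4
  35–54: (769/29277)²·(1−27/769)·1.043/27 = 2.5715658 × 10^-5
  65+: (9979/29277)²·(1−1320/9979)·3.439/1320 = 2.6263939 × 10^-4
  55–64: (5041/29277)²·(1−1033/5041)·10.2/1033 = 2.3275076 × 10^-4
  → Var(ȳ_str) = 0.0013524519.
Var(ȳ_srs) = (1 − 3770/29277)·11.01/3770 = 0.0025443613.
deff = 0.0013524519 / 0.0025443613 = 0.5315.

0.5315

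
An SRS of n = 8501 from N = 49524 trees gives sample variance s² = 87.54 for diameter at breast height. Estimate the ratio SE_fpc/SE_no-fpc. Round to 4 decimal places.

f = n/N = 8501/49524 = 0.17165415.
SE_no-fpc = √(s²/n) = 0.10147715; SE_fpc = √((1−f)s²/n) = 0.092357914.
Ratio = √(1−f) = 0.91013507.

0.9101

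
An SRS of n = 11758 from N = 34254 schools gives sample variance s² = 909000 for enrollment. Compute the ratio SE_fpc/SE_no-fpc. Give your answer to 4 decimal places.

0.8104

f = n/N = 11758/34254 = 0.34325918.
SE_no-fpc = √(s²/n) = 8.7925574; SE_fpc = √((1−f)s²/n) = 7.1254487.
Ratio = √(1−f) = 0.81039547.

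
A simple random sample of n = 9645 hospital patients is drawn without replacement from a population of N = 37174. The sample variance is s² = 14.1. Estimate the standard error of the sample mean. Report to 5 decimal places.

0.03290

Under SRS without replacement, Var(ȳ) = (1 − f)·s²/n with f = n/N = 9645/37174 = 0.25945553.
Var(ȳ) = (1 − 0.25945553)·14.1/9645 = 0.74054447·0.0014618974 = 0.0010826.
SE(ȳ) = √(0.0010826) = 0.03290.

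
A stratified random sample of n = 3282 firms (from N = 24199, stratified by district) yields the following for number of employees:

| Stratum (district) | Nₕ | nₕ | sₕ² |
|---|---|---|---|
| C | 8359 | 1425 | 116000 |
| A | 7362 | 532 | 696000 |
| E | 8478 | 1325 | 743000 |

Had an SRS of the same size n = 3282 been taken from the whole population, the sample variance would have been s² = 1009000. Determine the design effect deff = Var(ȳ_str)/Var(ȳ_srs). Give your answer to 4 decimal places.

0.6716

Var(ȳ_str) = Σ Wₕ²(1−fₕ)sₕ²/nₕ with Wₕ = Nₕ/24199:
  C: (8359/24199)²·(1−1425/8359)·116000/1425 = 8.0572427
  A: (7362/24199)²·(1−532/7362)·696000/532 = 112.33609
  E: (8478/24199)²·(1−1325/8478)·743000/1325 = 58.071057
  → Var(ȳ_str) = 178.46439.
Var(ȳ_srs) = (1 − 3282/24199)·1009000/3282 = 265.73855.
deff = 178.46439 / 265.73855 = 0.6716.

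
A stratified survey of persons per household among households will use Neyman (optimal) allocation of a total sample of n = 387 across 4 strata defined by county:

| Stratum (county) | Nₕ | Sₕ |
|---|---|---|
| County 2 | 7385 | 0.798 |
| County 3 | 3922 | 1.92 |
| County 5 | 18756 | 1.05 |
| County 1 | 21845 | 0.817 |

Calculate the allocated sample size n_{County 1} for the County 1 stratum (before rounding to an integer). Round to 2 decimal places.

135.52

Neyman allocation: nₕ = n·NₕSₕ / Σⱼ NⱼSⱼ.
Σ NⱼSⱼ = 7385·0.798 + 3922·1.92 + 18756·1.05 + 21845·0.817 = 50964.635.
n_{County 1} = 387·21845·0.817 / 50964.635 = 135.52.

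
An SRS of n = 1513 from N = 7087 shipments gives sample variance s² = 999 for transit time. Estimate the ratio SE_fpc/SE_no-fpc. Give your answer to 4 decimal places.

f = n/N = 1513/7087 = 0.21348949.
SE_no-fpc = √(s²/n) = 0.81257467; SE_fpc = √((1−f)s²/n) = 0.72063532.
Ratio = √(1−f) = 0.88685428.

0.8869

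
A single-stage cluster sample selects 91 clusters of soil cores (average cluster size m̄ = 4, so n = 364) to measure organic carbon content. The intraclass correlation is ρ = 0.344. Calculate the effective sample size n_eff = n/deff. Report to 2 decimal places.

179.13

deff = 1 + (4 − 1)·0.344 = 1 + 1.032 = 2.032.
n_eff = 364 / 2.032 = 179.13.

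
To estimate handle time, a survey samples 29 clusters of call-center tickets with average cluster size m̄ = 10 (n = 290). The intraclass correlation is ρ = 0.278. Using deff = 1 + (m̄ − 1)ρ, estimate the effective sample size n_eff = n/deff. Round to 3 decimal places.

deff = 1 + (10 − 1)·0.278 = 1 + 2.502 = 3.502.
n_eff = 290 / 3.502 = 82.810.

82.810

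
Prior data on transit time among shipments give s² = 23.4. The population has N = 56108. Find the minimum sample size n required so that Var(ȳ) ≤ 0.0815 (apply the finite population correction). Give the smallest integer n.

286

Without fpc, n₀ = s²/D = 23.4/0.0815 = 287.1166.
With fpc, (1 − n/N)·s²/n ≤ D requires n ≥ n₀/(1 + n₀/N) = 287.1166/(1 + 287.1166/56108) = 285.6548.
Rounding up, n = 286.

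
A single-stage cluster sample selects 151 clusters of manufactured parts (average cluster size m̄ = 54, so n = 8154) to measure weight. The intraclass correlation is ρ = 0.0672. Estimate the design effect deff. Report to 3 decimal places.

deff = 1 + (54 − 1)·0.0672 = 1 + 3.5616 = 4.5616.

4.562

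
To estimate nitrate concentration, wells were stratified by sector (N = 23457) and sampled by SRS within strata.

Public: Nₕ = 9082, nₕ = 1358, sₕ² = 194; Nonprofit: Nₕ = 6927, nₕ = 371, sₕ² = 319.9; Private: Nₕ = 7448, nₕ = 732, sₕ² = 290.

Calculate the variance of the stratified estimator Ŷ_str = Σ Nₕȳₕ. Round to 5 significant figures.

6.8997 × 10^7

Var(Ŷ_str) = Σₕ Nₕ²(1 − fₕ)sₕ²/nₕ.
Public: 9082²·(1 − 1358/9082)·194/1358 = 1.0021338 × 10^7.
Nonprofit: 6927²·(1 − 371/6927)·319.9/371 = 3.9158357 × 10^7.
Private: 7448²·(1 − 732/7448)·290/732 = 1.9816971 × 10^7.
Sum = 6.8996666 × 10^7.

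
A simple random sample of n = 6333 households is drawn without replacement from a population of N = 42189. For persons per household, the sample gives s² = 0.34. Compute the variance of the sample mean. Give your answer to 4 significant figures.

4.563 × 10^-5

Under SRS without replacement, Var(ȳ) = (1 − f)·s²/n with f = n/N = 6333/42189 = 0.15011022.
Var(ȳ) = (1 − 0.15011022)·0.34/6333 = 0.84988978·5.3687036 × 10^-5 = 4.5628063 × 10^-5.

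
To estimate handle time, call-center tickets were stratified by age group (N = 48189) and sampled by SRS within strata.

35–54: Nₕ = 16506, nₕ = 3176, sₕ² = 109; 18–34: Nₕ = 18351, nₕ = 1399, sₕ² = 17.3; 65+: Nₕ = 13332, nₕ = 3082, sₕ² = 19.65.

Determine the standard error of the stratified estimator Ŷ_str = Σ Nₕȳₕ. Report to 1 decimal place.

Var(Ŷ_str) = Σₕ Nₕ²(1 − fₕ)sₕ²/nₕ.
35–54: 16506²·(1 − 3176/16506)·109/3176 = 7.5512351 × 10^6.
18–34: 18351²·(1 − 1399/18351)·17.3/1399 = 3.8468838 × 10^6.
65+: 13332²·(1 − 3082/13332)·19.65/3082 = 871262.64.
Sum = 1.2269382 × 10^7.
SE = √(1.2269382 × 10^7) = 3502.8.

3502.8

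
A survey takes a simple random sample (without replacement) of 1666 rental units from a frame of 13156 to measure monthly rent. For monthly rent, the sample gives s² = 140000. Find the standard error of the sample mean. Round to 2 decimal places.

Under SRS without replacement, Var(ȳ) = (1 − f)·s²/n with f = n/N = 1666/13156 = 0.12663424.
Var(ȳ) = (1 − 0.12663424)·140000/1666 = 0.87336576·84.033613 = 73.392081.
SE(ȳ) = √(73.392081) = 8.57.

8.57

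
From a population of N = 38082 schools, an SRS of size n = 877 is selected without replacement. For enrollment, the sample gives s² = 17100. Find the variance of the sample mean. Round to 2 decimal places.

Under SRS without replacement, Var(ȳ) = (1 − f)·s²/n with f = n/N = 877/38082 = 0.02302925.
Var(ȳ) = (1 − 0.02302925)·17100/877 = 0.97697075·19.49829 = 19.049259.

19.05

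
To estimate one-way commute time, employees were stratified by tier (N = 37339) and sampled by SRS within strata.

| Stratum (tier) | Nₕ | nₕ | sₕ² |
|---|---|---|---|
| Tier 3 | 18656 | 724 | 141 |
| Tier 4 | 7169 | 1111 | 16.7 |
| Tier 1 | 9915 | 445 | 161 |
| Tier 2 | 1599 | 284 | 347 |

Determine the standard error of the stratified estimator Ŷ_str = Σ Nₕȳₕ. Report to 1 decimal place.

Var(Ŷ_str) = Σₕ Nₕ²(1 − fₕ)sₕ²/nₕ.
Tier 3: 18656²·(1 − 724/18656)·141/724 = 6.5152009 × 10^7.
Tier 4: 7169²·(1 − 1111/7169)·16.7/1111 = 652815.21.
Tier 1: 9915²·(1 − 445/9915)·161/445 = 3.3971018 × 10^7.
Tier 2: 1599²·(1 − 284/1599)·347/284 = 2.5691257 × 10^6.
Sum = 1.0234497 × 10^8.
SE = √(1.0234497 × 10^8) = 10116.6.

10116.6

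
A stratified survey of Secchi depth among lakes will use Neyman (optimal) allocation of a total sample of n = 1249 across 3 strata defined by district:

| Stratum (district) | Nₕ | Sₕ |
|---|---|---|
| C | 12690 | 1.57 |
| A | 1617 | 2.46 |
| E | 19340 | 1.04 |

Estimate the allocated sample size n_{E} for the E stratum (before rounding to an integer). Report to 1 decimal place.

570.8

Neyman allocation: nₕ = n·NₕSₕ / Σⱼ NⱼSⱼ.
Σ NⱼSⱼ = 12690·1.57 + 1617·2.46 + 19340·1.04 = 44014.72.
n_{E} = 1249·19340·1.04 / 44014.72 = 570.8.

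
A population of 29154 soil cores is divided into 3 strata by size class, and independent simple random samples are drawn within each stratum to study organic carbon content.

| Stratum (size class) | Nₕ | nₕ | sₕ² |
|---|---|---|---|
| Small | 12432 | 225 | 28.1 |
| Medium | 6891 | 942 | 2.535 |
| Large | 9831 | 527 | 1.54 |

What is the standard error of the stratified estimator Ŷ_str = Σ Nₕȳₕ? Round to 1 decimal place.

Var(Ŷ_str) = Σₕ Nₕ²(1 − fₕ)sₕ²/nₕ.
Small: 12432²·(1 − 225/12432)·28.1/225 = 1.8952816 × 10^7.
Medium: 6891²·(1 − 942/6891)·2.535/942 = 110319.75.
Large: 9831²·(1 − 527/9831)·1.54/527 = 267286.79.
Sum = 1.9330423 × 10^7.
SE = √(1.9330423 × 10^7) = 4396.6.

4396.6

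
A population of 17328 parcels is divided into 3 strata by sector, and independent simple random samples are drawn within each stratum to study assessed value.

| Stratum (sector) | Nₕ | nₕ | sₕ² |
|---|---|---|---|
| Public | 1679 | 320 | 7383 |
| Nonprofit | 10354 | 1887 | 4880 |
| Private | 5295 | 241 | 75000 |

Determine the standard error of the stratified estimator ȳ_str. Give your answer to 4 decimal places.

5.3541

Var(ȳ_str) = Σₕ Wₕ²(1 − fₕ)sₕ²/nₕ with Wₕ = Nₕ/N, N = 17328.
Public: Wₕ = 0.09689520; term = 0.09689520²·(1 − 0.19058964)·7383/320 = 0.17532997.
Nonprofit: Wₕ = 0.59753001; term = 0.59753001²·(1 − 0.18224841)·4880/1887 = 0.75507269.
Private: Wₕ = 0.30557479; term = 0.30557479²·(1 − 0.04551464)·75000/241 = 27.736301.
Sum = 28.666704.
SE = √(28.666704) = 5.3541.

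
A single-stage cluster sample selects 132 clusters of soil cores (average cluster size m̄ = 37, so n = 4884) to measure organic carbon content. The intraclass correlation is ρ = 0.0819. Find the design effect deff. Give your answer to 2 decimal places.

deff = 1 + (37 − 1)·0.0819 = 1 + 2.9484 = 3.9484.

3.95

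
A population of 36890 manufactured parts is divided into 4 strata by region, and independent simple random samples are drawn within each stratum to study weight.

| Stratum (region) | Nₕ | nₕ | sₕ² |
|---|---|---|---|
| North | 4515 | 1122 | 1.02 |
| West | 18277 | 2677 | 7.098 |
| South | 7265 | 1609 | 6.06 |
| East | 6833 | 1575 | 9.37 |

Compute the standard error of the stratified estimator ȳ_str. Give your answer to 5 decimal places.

Var(ȳ_str) = Σₕ Wₕ²(1 − fₕ)sₕ²/nₕ with Wₕ = Nₕ/N, N = 36890.
North: Wₕ = 0.12239089; term = 0.12239089²·(1 − 0.24850498)·1.02/1122 = 1.0233675 × 10^-5.
West: Wₕ = 0.49544592; term = 0.49544592²·(1 − 0.14646824)·7.098/2677 = 5.5552016 × 10^-4.
South: Wₕ = 0.19693684; term = 0.19693684²·(1 − 0.22147281)·6.06/1609 = 1.1372195 × 10^-4.
East: Wₕ = 0.18522635; term = 0.18522635²·(1 − 0.23049905)·9.37/1575 = 1.5706294 × 10^-4.
Sum = 8.3653873 × 10^-4.
SE = √(8.3653873 × 10^-4) = 0.02892.

0.02892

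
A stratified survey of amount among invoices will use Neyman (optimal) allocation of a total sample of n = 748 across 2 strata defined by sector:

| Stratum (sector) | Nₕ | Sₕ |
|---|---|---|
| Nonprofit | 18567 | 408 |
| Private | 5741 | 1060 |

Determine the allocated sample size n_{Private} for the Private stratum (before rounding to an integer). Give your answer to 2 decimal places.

333.21

Neyman allocation: nₕ = n·NₕSₕ / Σⱼ NⱼSⱼ.
Σ NⱼSⱼ = 18567·408 + 5741·1060 = 1.3660796 × 10^7.
n_{Private} = 748·5741·1060 / (1.3660796 × 10^7) = 333.21.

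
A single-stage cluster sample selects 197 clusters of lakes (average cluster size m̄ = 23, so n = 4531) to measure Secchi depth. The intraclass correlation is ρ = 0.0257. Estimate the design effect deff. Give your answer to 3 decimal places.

1.565

deff = 1 + (23 − 1)·0.0257 = 1 + 0.5654 = 1.5654.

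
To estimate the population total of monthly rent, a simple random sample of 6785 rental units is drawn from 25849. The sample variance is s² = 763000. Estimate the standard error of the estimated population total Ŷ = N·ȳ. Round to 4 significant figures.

Var(Ŷ) = N²·Var(ȳ) = N²·(1 − n/N)·s²/n.
f = 6785/25849 = 0.26248598; Var(ȳ) = 0.73751402·763000/6785 = 82.93636.
Var(Ŷ) = 25849² · 82.93636 = 5.5415654 × 10^10.
SE(Ŷ) = √(5.5415654 × 10^10) = 235400.

235400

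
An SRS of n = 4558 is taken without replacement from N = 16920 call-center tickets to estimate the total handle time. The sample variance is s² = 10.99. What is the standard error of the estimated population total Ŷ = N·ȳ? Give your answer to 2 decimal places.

Var(Ŷ) = N²·Var(ȳ) = N²·(1 − n/N)·s²/n.
f = 4558/16920 = 0.26938534; Var(ȳ) = 0.73061466·10.99/4558 = 0.0017616181.
Var(Ŷ) = 16920² · 0.0017616181 = 504327.3.
SE(Ŷ) = √(504327.3) = 710.16.

710.16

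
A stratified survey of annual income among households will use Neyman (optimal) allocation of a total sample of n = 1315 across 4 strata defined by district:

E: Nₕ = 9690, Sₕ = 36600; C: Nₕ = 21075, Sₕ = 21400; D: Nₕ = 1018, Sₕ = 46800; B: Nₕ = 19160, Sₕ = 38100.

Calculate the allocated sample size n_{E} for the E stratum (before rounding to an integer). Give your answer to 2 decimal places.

294.56

Neyman allocation: nₕ = n·NₕSₕ / Σⱼ NⱼSⱼ.
Σ NⱼSⱼ = 9690·36600 + 21075·21400 + 1018·46800 + 19160·38100 = 1.5832974 × 10^9.
n_{E} = 1315·9690·36600 / (1.5832974 × 10^9) = 294.56.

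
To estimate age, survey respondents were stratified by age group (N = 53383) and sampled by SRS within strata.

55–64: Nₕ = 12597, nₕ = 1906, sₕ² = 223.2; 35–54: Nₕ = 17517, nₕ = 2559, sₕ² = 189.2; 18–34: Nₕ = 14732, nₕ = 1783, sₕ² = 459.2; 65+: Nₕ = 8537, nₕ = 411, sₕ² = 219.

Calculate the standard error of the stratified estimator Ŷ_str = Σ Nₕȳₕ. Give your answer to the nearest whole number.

11011

Var(Ŷ_str) = Σₕ Nₕ²(1 − fₕ)sₕ²/nₕ.
55–64: 12597²·(1 − 1906/12597)·223.2/1906 = 1.577091 × 10^7.
35–54: 17517²·(1 − 2559/17517)·189.2/2559 = 1.937243 × 10^7.
18–34: 14732²·(1 − 1783/14732)·459.2/1783 = 4.9130194 × 10^7.
65+: 8537²·(1 − 411/8537)·219/411 = 3.6964462 × 10^7.
Sum = 1.21238 × 10^8.
SE = √(1.21238 × 10^8) = 11011.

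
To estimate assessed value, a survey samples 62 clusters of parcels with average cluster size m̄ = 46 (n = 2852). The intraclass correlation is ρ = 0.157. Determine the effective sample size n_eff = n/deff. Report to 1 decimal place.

353.6

deff = 1 + (46 − 1)·0.157 = 1 + 7.065 = 8.065.
n_eff = 2852 / 8.065 = 353.6.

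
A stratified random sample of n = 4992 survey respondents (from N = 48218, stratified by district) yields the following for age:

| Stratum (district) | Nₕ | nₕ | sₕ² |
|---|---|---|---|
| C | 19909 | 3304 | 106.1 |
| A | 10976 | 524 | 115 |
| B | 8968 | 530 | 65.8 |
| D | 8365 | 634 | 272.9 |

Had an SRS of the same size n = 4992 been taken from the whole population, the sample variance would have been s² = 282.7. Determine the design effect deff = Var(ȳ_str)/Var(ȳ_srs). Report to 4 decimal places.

Var(ȳ_str) = Σ Wₕ²(1−fₕ)sₕ²/nₕ with Wₕ = Nₕ/48218:
  C: (19909/48218)²·(1−3304/19909)·106.1/3304 = 0.0045660986
  A: (10976/48218)²·(1−524/10976)·115/524 = 0.010829083
  B: (8968/48218)²·(1−530/8968)·65.8/530 = 0.0040407945
  D: (8365/48218)²·(1−634/8365)·272.9/634 = 0.011972849
  → Var(ȳ_str) = 0.031408825.
Var(ȳ_srs) = (1 − 4992/48218)·282.7/4992 = 0.050767653.
deff = 0.031408825 / 0.050767653 = 0.6187.

0.6187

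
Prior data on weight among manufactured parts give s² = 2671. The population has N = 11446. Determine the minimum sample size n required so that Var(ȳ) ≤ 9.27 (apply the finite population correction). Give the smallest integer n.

282

Without fpc, n₀ = s²/D = 2671/9.27 = 288.1338.
With fpc, (1 − n/N)·s²/n ≤ D requires n ≥ n₀/(1 + n₀/N) = 288.1338/(1 + 288.1338/11446) = 281.0586.
Rounding up, n = 282.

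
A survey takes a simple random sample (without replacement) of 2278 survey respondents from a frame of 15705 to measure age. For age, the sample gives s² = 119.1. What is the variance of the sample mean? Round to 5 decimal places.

0.04470

Under SRS without replacement, Var(ȳ) = (1 − f)·s²/n with f = n/N = 2278/15705 = 0.14504935.
Var(ȳ) = (1 − 0.14504935)·119.1/2278 = 0.85495065·0.052282704 = 0.044699132.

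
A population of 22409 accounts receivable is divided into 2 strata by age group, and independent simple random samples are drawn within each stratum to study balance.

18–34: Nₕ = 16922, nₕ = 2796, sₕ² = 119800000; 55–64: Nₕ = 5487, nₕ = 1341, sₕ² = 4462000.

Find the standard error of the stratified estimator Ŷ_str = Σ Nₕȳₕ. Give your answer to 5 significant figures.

3.2121 × 10^6

Var(Ŷ_str) = Σₕ Nₕ²(1 − fₕ)sₕ²/nₕ.
18–34: 16922²·(1 − 2796/16922)·119800000/2796 = 1.0242136 × 10^13.
55–64: 5487²·(1 − 1341/5487)·4462000/1341 = 7.5694626 × 10^10.
Sum = 1.0317831 × 10^13.
SE = √(1.0317831 × 10^13) = 3.2121 × 10^6.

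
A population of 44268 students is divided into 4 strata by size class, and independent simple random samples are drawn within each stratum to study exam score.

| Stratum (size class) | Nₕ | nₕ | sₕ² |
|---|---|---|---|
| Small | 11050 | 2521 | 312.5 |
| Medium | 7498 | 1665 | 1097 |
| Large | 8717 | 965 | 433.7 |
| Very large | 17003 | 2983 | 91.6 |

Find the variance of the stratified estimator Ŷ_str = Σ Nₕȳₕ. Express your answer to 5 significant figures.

Var(Ŷ_str) = Σₕ Nₕ²(1 − fₕ)sₕ²/nₕ.
Small: 11050²·(1 − 2521/11050)·312.5/2521 = 1.1682548 × 10^7.
Medium: 7498²·(1 − 1665/7498)·1097/1665 = 2.8815742 × 10^7.
Large: 8717²·(1 − 965/8717)·433.7/965 = 3.0369869 × 10^7.
Very large: 17003²·(1 − 2983/17003)·91.6/2983 = 7.3200793 × 10^6.
Sum = 7.8188238 × 10^7.

7.8188 × 10^7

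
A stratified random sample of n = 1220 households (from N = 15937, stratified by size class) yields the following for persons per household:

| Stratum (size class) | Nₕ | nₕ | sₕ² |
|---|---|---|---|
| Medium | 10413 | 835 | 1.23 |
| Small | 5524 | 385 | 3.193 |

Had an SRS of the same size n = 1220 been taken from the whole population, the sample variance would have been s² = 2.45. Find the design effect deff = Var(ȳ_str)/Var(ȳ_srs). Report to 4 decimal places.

0.8118

Var(ȳ_str) = Σ Wₕ²(1−fₕ)sₕ²/nₕ with Wₕ = Nₕ/15937:
  Medium: (10413/15937)²·(1−835/10413)·1.23/835 = 5.7843717 × 10^-4
  Small: (5524/15937)²·(1−385/5524)·3.193/385 = 9.2695218 × 10^-4
  → Var(ȳ_str) = 0.0015053894.
Var(ȳ_srs) = (1 − 1220/15937)·2.45/1220 = 0.0018544664.
deff = 0.0015053894 / 0.0018544664 = 0.8118.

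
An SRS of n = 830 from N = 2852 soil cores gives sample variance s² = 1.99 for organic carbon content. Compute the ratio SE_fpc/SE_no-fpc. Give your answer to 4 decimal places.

f = n/N = 830/2852 = 0.29102384.
SE_no-fpc = √(s²/n) = 0.048965195; SE_fpc = √((1−f)s²/n) = 0.041229048.
Ratio = √(1−f) = 0.84200722.

0.8420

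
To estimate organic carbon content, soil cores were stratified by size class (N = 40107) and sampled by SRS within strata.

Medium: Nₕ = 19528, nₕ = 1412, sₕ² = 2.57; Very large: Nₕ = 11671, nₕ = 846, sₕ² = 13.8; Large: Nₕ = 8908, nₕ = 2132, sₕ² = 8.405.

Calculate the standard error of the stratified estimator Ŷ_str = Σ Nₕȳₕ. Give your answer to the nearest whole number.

Var(Ŷ_str) = Σₕ Nₕ²(1 − fₕ)sₕ²/nₕ.
Medium: 19528²·(1 − 1412/19528)·2.57/1412 = 643900.12.
Very large: 11671²·(1 − 846/11671)·13.8/846 = 2.060842 × 10^6.
Large: 8908²·(1 − 2132/8908)·8.405/2132 = 237960.09.
Sum = 2.9427022 × 10^6.
SE = √(2.9427022 × 10^6) = 1715.

1715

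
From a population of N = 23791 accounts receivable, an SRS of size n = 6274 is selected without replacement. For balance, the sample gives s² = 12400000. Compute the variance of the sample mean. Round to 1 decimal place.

1455.2

Under SRS without replacement, Var(ȳ) = (1 − f)·s²/n with f = n/N = 6274/23791 = 0.26371317.
Var(ȳ) = (1 − 0.26371317)·12400000/6274 = 0.73628683·1976.4106 = 1455.2051.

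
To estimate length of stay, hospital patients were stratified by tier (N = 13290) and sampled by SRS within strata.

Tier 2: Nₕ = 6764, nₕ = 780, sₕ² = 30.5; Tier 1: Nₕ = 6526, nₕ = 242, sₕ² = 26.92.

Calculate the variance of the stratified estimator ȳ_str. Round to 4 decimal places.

0.0348

Var(ȳ_str) = Σₕ Wₕ²(1 − fₕ)sₕ²/nₕ with Wₕ = Nₕ/N, N = 13290.
Tier 2: Wₕ = 0.50895410; term = 0.50895410²·(1 − 0.11531638)·30.5/780 = 0.0089608758.
Tier 1: Wₕ = 0.49104590; term = 0.49104590²·(1 − 0.03708244)·26.92/242 = 0.025828131.
Sum = 0.034789007.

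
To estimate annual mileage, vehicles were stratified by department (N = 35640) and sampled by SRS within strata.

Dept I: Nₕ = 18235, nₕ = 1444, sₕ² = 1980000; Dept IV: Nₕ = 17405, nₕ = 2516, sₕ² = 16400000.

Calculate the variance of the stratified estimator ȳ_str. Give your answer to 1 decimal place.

Var(ȳ_str) = Σₕ Wₕ²(1 − fₕ)sₕ²/nₕ with Wₕ = Nₕ/N, N = 35640.
Dept I: Wₕ = 0.51164422; term = 0.51164422²·(1 − 0.07918837)·1980000/1444 = 330.52547.
Dept IV: Wₕ = 0.48835578; term = 0.48835578²·(1 − 0.14455616)·16400000/2516 = 1329.8338.
Sum = 1660.3593.

1660.4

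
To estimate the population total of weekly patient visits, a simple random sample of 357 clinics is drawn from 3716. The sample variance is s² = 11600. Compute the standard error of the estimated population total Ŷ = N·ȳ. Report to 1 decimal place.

Var(Ŷ) = N²·Var(ȳ) = N²·(1 − n/N)·s²/n.
f = 357/3716 = 0.09607104; Var(ȳ) = 0.90392896·11600/357 = 29.371361.
Var(Ŷ) = 3716² · 29.371361 = 4.0557902 × 10^8.
SE(Ŷ) = √(4.0557902 × 10^8) = 20139.0.

20139.0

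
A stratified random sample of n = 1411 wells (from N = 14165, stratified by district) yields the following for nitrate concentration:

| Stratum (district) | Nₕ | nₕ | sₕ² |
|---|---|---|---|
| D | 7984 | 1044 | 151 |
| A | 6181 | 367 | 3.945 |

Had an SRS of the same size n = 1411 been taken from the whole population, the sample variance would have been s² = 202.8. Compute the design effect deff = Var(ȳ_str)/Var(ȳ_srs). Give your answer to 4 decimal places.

Var(ȳ_str) = Σ Wₕ²(1−fₕ)sₕ²/nₕ with Wₕ = Nₕ/14165:
  D: (7984/14165)²·(1−1044/7984)·151/1044 = 0.039941401
  A: (6181/14165)²·(1−367/6181)·3.945/367 = 0.0019252253
  → Var(ȳ_str) = 0.041866626.
Var(ȳ_srs) = (1 − 1411/14165)·202.8/1411 = 0.12941087.
deff = 0.041866626 / 0.12941087 = 0.3235.

0.3235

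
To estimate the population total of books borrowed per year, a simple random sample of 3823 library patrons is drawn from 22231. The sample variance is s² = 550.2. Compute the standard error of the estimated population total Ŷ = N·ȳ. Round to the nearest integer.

7674

Var(Ŷ) = N²·Var(ȳ) = N²·(1 − n/N)·s²/n.
f = 3823/22231 = 0.17196707; Var(ȳ) = 0.82803293·550.2/3823 = 0.11916916.
Var(Ŷ) = 22231² · 0.11916916 = 5.8895468 × 10^7.
SE(Ŷ) = √(5.8895468 × 10^7) = 7674.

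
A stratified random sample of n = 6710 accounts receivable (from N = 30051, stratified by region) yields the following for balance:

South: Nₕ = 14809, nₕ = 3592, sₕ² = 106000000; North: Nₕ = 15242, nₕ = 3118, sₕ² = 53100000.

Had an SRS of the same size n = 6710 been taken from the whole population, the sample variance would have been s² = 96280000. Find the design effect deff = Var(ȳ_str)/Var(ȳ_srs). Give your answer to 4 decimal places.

0.7997

Var(ȳ_str) = Σ Wₕ²(1−fₕ)sₕ²/nₕ with Wₕ = Nₕ/30051:
  South: (14809/30051)²·(1−3592/14809)·106000000/3592 = 5428.1787
  North: (15242/30051)²·(1−3118/15242)·53100000/3118 = 3484.8849
  → Var(ȳ_str) = 8913.0636.
Var(ȳ_srs) = (1 − 6710/30051)·96280000/6710 = 11144.847.
deff = 8913.0636 / 11144.847 = 0.7997.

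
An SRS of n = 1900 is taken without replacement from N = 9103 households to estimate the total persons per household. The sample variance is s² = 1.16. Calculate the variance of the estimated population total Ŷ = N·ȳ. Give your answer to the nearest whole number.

40032

Var(Ŷ) = N²·Var(ȳ) = N²·(1 − n/N)·s²/n.
f = 1900/9103 = 0.20872240; Var(ȳ) = 0.79127760·1.16/1900 = 4.830958 × 10^-4.
Var(Ŷ) = 9103² · (4.830958 × 10^-4) = 40031.545.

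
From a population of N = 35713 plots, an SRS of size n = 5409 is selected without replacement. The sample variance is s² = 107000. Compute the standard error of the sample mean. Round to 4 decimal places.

4.0970

Under SRS without replacement, Var(ȳ) = (1 − f)·s²/n with f = n/N = 5409/35713 = 0.15145745.
Var(ȳ) = (1 − 0.15145745)·107000/5409 = 0.84854255·19.781845 = 16.785737.
SE(ȳ) = √(16.785737) = 4.0970.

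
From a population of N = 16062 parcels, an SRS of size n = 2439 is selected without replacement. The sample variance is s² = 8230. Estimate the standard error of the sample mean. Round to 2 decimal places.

Under SRS without replacement, Var(ȳ) = (1 − f)·s²/n with f = n/N = 2439/16062 = 0.15184908.
Var(ȳ) = (1 − 0.15184908)·8230/2439 = 0.84815092·3.3743337 = 2.8619443.
SE(ȳ) = √(2.8619443) = 1.69.

1.69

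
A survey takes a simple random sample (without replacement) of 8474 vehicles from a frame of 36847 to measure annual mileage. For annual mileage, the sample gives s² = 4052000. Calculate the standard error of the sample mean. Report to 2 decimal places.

Under SRS without replacement, Var(ȳ) = (1 − f)·s²/n with f = n/N = 8474/36847 = 0.22997802.
Var(ȳ) = (1 − 0.22997802)·4052000/8474 = 0.77002198·478.16852 = 368.20027.
SE(ȳ) = √(368.20027) = 19.19.

19.19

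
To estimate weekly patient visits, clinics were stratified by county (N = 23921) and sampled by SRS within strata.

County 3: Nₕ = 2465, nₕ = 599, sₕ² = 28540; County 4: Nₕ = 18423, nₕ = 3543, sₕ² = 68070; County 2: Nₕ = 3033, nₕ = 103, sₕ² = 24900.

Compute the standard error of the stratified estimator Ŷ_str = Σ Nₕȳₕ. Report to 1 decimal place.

Var(Ŷ_str) = Σₕ Nₕ²(1 − fₕ)sₕ²/nₕ.
County 3: 2465²·(1 − 599/2465)·28540/599 = 2.1915718 × 10^8.
County 4: 18423²·(1 − 3543/18423)·68070/3543 = 5.2668128 × 10^9.
County 2: 3033²·(1 − 103/3033)·24900/103 = 2.1483357 × 10^9.
Sum = 7.6343057 × 10^9.
SE = √(7.6343057 × 10^9) = 87374.5.

87374.5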